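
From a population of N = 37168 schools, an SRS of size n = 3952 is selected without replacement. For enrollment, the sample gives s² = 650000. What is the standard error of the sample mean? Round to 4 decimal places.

Under SRS without replacement, Var(ȳ) = (1 − f)·s²/n with f = n/N = 3952/37168 = 0.10632802.
Var(ȳ) = (1 − 0.10632802)·650000/3952 = 0.89367198·164.47368 = 146.98552.
SE(ȳ) = √(146.98552) = 12.1238.

12.1238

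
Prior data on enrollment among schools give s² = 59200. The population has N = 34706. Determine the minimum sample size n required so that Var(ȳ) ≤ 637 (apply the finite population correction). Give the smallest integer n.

93

Without fpc, n₀ = s²/D = 59200/637 = 92.9356.
With fpc, (1 − n/N)·s²/n ≤ D requires n ≥ n₀/(1 + n₀/N) = 92.9356/(1 + 92.9356/34706) = 92.6874.
Rounding up, n = 93.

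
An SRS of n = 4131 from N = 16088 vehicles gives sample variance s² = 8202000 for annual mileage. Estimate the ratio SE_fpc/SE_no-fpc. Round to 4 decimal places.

f = n/N = 4131/16088 = 0.25677524.
SE_no-fpc = √(s²/n) = 44.558677; SE_fpc = √((1−f)s²/n) = 38.414251.
Ratio = √(1−f) = 0.86210485.

0.8621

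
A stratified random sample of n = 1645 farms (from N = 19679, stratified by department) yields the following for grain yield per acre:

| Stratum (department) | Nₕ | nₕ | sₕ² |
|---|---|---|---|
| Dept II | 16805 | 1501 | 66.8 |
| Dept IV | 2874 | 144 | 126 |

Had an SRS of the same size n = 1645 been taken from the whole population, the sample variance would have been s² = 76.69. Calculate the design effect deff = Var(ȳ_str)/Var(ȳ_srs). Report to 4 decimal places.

Var(ȳ_str) = Σ Wₕ²(1−fₕ)sₕ²/nₕ with Wₕ = Nₕ/19679:
  Dept II: (16805/19679)²·(1−1501/16805)·66.8/1501 = 0.029555152
  Dept IV: (2874/19679)²·(1−144/2874)·126/144 = 0.01772766
  → Var(ȳ_str) = 0.047282812.
Var(ȳ_srs) = (1 − 1645/19679)·76.69/1645 = 0.042723013.
deff = 0.047282812 / 0.042723013 = 1.1067.

1.1067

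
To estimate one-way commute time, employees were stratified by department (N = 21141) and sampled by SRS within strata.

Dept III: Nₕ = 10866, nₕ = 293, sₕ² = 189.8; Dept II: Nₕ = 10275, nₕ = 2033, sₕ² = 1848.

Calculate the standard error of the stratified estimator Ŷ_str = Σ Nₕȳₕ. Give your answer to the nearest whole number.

12305

Var(Ŷ_str) = Σₕ Nₕ²(1 − fₕ)sₕ²/nₕ.
Dept III: 10866²·(1 − 293/10866)·189.8/293 = 7.4421175 × 10^7.
Dept II: 10275²·(1 − 2033/10275)·1848/2033 = 7.6980199 × 10^7.
Sum = 1.5140137 × 10^8.
SE = √(1.5140137 × 10^8) = 12305.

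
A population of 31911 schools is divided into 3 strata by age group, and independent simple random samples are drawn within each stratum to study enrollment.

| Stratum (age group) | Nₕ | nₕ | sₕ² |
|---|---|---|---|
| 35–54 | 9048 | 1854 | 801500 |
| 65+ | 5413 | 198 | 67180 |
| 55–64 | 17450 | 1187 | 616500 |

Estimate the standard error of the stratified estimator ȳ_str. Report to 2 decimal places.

Var(ȳ_str) = Σₕ Wₕ²(1 − fₕ)sₕ²/nₕ with Wₕ = Nₕ/N, N = 31911.
35–54: Wₕ = 0.28353859; term = 0.28353859²·(1 − 0.20490716)·801500/1854 = 27.633506.
65+: Wₕ = 0.16962803; term = 0.16962803²·(1 − 0.03657861)·67180/198 = 9.405596.
55–64: Wₕ = 0.54683338; term = 0.54683338²·(1 − 0.06802292)·616500/1187 = 144.74302.
Sum = 181.78212.
SE = √(181.78212) = 13.48.

13.48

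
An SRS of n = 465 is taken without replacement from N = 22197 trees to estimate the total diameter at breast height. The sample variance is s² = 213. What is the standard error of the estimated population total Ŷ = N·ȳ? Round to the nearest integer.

Var(Ŷ) = N²·Var(ȳ) = N²·(1 − n/N)·s²/n.
f = 465/22197 = 0.02094878; Var(ȳ) = 0.97905122·213/465 = 0.44846862.
Var(Ŷ) = 22197² · 0.44846862 = 2.2096354 × 10^8.
SE(Ŷ) = √(2.2096354 × 10^8) = 14865.

14865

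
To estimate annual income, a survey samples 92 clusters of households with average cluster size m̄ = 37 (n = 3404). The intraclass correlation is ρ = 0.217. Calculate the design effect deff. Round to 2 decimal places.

deff = 1 + (37 − 1)·0.217 = 1 + 7.812 = 8.812.

8.81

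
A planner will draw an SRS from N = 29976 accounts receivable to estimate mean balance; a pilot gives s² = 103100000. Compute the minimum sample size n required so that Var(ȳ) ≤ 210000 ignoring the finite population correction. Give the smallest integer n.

491

Without fpc, n₀ = s²/D = 103100000/210000 = 490.9524.
Rounding up, n = 491.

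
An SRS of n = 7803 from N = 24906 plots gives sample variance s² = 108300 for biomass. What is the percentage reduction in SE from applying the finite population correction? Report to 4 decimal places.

17.1325

f = n/N = 7803/24906 = 0.31329800.
SE_no-fpc = √(s²/n) = 3.7254902; SE_fpc = √((1−f)s²/n) = 3.08722.
Ratio = √(1−f) = 0.82867485. Reduction = 100·(1 − 0.82867485) = 17.1325%.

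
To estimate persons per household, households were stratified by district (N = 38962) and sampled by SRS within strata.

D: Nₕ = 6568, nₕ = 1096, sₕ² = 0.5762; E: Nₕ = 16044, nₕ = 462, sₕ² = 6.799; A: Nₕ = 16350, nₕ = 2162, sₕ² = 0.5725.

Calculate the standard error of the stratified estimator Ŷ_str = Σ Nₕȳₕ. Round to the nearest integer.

Var(Ŷ_str) = Σₕ Nₕ²(1 − fₕ)sₕ²/nₕ.
D: 6568²·(1 − 1096/6568)·0.5762/1096 = 18894.784.
E: 16044²·(1 − 462/16044)·6.799/462 = 3.6790774 × 10^6.
A: 16350²·(1 − 2162/16350)·0.5725/2162 = 61426.92.
Sum = 3.7593991 × 10^6.
SE = √(3.7593991 × 10^6) = 1939.

1939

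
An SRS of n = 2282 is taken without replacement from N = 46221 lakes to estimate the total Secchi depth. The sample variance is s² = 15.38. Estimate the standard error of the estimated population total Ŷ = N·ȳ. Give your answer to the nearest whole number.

Var(Ŷ) = N²·Var(ȳ) = N²·(1 − n/N)·s²/n.
f = 2282/46221 = 0.04937150; Var(ȳ) = 0.95062850·15.38/2282 = 0.0064069528.
Var(Ŷ) = 46221² · 0.0064069528 = 1.3687691 × 10^7.
SE(Ŷ) = √(1.3687691 × 10^7) = 3700.

3700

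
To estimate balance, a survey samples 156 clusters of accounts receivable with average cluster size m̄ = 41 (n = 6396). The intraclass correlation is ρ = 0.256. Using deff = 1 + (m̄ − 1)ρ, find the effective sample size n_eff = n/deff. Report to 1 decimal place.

569.0

deff = 1 + (41 − 1)·0.256 = 1 + 10.24 = 11.24.
n_eff = 6396 / 11.24 = 569.0.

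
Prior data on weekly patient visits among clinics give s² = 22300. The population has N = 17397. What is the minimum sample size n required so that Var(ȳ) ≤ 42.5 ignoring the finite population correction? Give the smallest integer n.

525

Without fpc, n₀ = s²/D = 22300/42.5 = 524.7059.
Rounding up, n = 525.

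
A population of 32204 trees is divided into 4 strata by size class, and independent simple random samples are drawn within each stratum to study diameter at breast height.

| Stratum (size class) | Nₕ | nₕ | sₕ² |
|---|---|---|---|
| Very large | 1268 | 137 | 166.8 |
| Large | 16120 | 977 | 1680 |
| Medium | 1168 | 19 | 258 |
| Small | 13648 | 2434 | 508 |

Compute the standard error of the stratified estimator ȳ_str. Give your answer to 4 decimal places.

Var(ȳ_str) = Σₕ Wₕ²(1 − fₕ)sₕ²/nₕ with Wₕ = Nₕ/N, N = 32204.
Very large: Wₕ = 0.03937399; term = 0.03937399²·(1 − 0.10804416)·166.8/137 = 0.0016835953.
Large: Wₕ = 0.50055894; term = 0.50055894²·(1 − 0.06060794)·1680/977 = 0.40473619.
Medium: Wₕ = 0.03626879; term = 0.03626879²·(1 − 0.01626712)·258/19 = 0.01757152.
Small: Wₕ = 0.42379829; term = 0.42379829²·(1 − 0.17834115)·508/2434 = 0.030800167.
Sum = 0.45479147.
SE = √(0.45479147) = 0.6744.

0.6744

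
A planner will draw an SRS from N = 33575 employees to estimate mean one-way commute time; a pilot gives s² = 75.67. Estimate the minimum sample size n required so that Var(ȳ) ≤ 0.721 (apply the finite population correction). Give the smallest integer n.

105

Without fpc, n₀ = s²/D = 75.67/0.721 = 104.9515.
With fpc, (1 − n/N)·s²/n ≤ D requires n ≥ n₀/(1 + n₀/N) = 104.9515/(1 + 104.9515/33575) = 104.6245.
Rounding up, n = 105.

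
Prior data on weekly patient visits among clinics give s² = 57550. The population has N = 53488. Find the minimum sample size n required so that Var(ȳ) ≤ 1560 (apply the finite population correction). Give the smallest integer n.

Without fpc, n₀ = s²/D = 57550/1560 = 36.8910.
With fpc, (1 − n/N)·s²/n ≤ D requires n ≥ n₀/(1 + n₀/N) = 36.8910/(1 + 36.8910/53488) = 36.8656.
Rounding up, n = 37.

37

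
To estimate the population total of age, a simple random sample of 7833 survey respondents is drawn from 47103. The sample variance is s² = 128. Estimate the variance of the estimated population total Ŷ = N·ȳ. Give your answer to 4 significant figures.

3.023 × 10^7

Var(Ŷ) = N²·Var(ȳ) = N²·(1 − n/N)·s²/n.
f = 7833/47103 = 0.16629514; Var(ȳ) = 0.83370486·128/7833 = 0.013623672.
Var(Ŷ) = 47103² · 0.013623672 = 3.022674 × 10^7.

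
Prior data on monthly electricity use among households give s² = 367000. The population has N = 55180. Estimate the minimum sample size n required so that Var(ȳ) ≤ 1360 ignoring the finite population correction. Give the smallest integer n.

Without fpc, n₀ = s²/D = 367000/1360 = 269.8529.
Rounding up, n = 270.

270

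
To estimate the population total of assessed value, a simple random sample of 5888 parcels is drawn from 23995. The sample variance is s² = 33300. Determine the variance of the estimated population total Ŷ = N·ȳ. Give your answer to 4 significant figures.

2.457 × 10^9

Var(Ŷ) = N²·Var(ȳ) = N²·(1 − n/N)·s²/n.
f = 5888/23995 = 0.24538446; Var(ȳ) = 0.75461554·33300/5888 = 4.2677815.
Var(Ŷ) = 23995² · 4.2677815 = 2.457218 × 10^9.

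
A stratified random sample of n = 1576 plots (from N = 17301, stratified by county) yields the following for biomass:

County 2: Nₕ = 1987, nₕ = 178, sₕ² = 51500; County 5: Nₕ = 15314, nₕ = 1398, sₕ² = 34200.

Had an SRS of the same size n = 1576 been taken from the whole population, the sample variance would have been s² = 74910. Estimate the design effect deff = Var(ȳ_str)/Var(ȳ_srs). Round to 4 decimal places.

Var(ȳ_str) = Σ Wₕ²(1−fₕ)sₕ²/nₕ with Wₕ = Nₕ/17301:
  County 2: (1987/17301)²·(1−178/1987)·51500/178 = 3.4744115
  County 5: (15314/17301)²·(1−1398/15314)·34200/1398 = 17.41725
  → Var(ȳ_str) = 20.891662.
Var(ȳ_srs) = (1 − 1576/17301)·74910/1576 = 43.201918.
deff = 20.891662 / 43.201918 = 0.4836.

0.4836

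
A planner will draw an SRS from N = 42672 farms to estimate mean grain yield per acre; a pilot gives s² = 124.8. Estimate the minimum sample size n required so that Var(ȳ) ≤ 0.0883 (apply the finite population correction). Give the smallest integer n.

Without fpc, n₀ = s²/D = 124.8/0.0883 = 1413.3635.
With fpc, (1 − n/N)·s²/n ≤ D requires n ≥ n₀/(1 + n₀/N) = 1413.3635/(1 + 1413.3635/42672) = 1368.0515.
Rounding up, n = 1369.

1369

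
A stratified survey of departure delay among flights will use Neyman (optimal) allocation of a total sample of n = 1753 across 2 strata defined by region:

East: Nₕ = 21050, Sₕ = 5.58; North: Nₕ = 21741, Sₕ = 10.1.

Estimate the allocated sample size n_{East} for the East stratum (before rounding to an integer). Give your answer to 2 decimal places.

610.92

Neyman allocation: nₕ = n·NₕSₕ / Σⱼ NⱼSⱼ.
Σ NⱼSⱼ = 21050·5.58 + 21741·10.1 = 337043.1.
n_{East} = 1753·21050·5.58 / 337043.1 = 610.92.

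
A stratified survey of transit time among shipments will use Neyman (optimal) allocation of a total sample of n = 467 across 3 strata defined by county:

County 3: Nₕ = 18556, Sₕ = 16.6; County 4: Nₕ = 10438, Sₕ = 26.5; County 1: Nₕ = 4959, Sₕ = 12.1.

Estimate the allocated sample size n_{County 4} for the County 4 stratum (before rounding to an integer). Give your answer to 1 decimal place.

200.4

Neyman allocation: nₕ = n·NₕSₕ / Σⱼ NⱼSⱼ.
Σ NⱼSⱼ = 18556·16.6 + 10438·26.5 + 4959·12.1 = 644640.5.
n_{County 4} = 467·10438·26.5 / 644640.5 = 200.4.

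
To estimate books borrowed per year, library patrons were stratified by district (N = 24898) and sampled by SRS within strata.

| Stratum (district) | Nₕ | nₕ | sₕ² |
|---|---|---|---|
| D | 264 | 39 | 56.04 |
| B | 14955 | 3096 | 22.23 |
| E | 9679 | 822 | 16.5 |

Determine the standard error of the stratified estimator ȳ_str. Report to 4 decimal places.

Var(ȳ_str) = Σₕ Wₕ²(1 − fₕ)sₕ²/nₕ with Wₕ = Nₕ/N, N = 24898.
D: Wₕ = 0.01060326; term = 0.01060326²·(1 − 0.14772727)·56.04/39 = 1.376864 × 10^-4.
B: Wₕ = 0.60065065; term = 0.60065065²·(1 − 0.20702106)·22.23/3096 = 0.0020542064.
E: Wₕ = 0.38874608; term = 0.38874608²·(1 − 0.08492613)·16.5/822 = 0.0027758778.
Sum = 0.0049677706.
SE = √(0.0049677706) = 0.0705.

0.0705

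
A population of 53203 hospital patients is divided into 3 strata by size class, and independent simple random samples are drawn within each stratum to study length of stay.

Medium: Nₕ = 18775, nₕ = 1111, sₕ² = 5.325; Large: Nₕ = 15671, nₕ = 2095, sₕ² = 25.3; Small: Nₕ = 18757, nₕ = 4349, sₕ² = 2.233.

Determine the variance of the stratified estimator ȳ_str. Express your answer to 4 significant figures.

0.001518

Var(ȳ_str) = Σₕ Wₕ²(1 − fₕ)sₕ²/nₕ with Wₕ = Nₕ/N, N = 53203.
Medium: Wₕ = 0.35289363; term = 0.35289363²·(1 − 0.05917443)·5.325/1111 = 5.6156795 × 10^-4.
Large: Wₕ = 0.29455106; term = 0.29455106²·(1 − 0.13368643)·25.3/2095 = 9.0768005 × 10^-4.
Small: Wₕ = 0.35255531; term = 0.35255531²·(1 − 0.23186011)·2.233/4349 = 4.9022353 × 10^-5.
Sum = 0.0015182704.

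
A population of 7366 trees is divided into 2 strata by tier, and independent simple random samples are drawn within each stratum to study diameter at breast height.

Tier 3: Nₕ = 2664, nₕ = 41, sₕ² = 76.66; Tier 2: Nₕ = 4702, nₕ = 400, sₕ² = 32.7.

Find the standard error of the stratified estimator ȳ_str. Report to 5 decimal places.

0.52084

Var(ȳ_str) = Σₕ Wₕ²(1 − fₕ)sₕ²/nₕ with Wₕ = Nₕ/N, N = 7366.
Tier 3: Wₕ = 0.36166169; term = 0.36166169²·(1 − 0.01539039)·76.66/41 = 0.24079865.
Tier 2: Wₕ = 0.63833831; term = 0.63833831²·(1 − 0.08507018)·32.7/400 = 0.030477361.
Sum = 0.27127601.
SE = √(0.27127601) = 0.52084.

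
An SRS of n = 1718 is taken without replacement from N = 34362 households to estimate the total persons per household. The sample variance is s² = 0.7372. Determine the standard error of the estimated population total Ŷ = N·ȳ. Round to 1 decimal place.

Var(Ŷ) = N²·Var(ȳ) = N²·(1 − n/N)·s²/n.
f = 1718/34362 = 0.04999709; Var(ȳ) = 0.95000291·0.7372/1718 = 4.0764968 × 10^-4.
Var(Ŷ) = 34362² · (4.0764968 × 10^-4) = 481331.15.
SE(Ŷ) = √(481331.15) = 693.8.

693.8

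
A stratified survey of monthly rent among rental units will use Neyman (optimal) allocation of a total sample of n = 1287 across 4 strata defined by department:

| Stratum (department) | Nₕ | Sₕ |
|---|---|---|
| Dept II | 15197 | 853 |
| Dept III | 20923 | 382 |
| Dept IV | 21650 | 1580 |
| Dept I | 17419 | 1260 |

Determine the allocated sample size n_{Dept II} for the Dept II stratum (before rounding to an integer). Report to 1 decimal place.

Neyman allocation: nₕ = n·NₕSₕ / Σⱼ NⱼSⱼ.
Σ NⱼSⱼ = 15197·853 + 20923·382 + 21650·1580 + 17419·1260 = 7.7110567 × 10^7.
n_{Dept II} = 1287·15197·853 / (7.7110567 × 10^7) = 216.4.

216.4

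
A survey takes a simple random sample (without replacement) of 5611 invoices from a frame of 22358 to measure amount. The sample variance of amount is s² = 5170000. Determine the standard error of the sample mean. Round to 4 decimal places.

Under SRS without replacement, Var(ȳ) = (1 − f)·s²/n with f = n/N = 5611/22358 = 0.25096162.
Var(ȳ) = (1 − 0.25096162)·5170000/5611 = 0.74903838·921.40438 = 690.16724.
SE(ȳ) = √(690.16724) = 26.2710.

26.2710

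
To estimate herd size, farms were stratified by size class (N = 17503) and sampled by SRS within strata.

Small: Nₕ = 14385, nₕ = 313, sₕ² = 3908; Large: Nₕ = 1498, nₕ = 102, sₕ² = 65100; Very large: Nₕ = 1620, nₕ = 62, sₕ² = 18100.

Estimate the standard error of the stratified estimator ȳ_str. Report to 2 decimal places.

3.87

Var(ȳ_str) = Σₕ Wₕ²(1 − fₕ)sₕ²/nₕ with Wₕ = Nₕ/N, N = 17503.
Small: Wₕ = 0.82185911; term = 0.82185911²·(1 − 0.02175878)·3908/313 = 8.2499426.
Large: Wₕ = 0.08558533; term = 0.08558533²·(1 − 0.06809079)·65100/102 = 4.3566539.
Very large: Wₕ = 0.09255556; term = 0.09255556²·(1 − 0.03827160)·18100/62 = 2.4051622.
Sum = 15.011759.
SE = √(15.011759) = 3.87.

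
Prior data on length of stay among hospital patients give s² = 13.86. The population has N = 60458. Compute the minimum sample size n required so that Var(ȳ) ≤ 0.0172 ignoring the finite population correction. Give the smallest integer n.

806

Without fpc, n₀ = s²/D = 13.86/0.0172 = 805.8140.
Rounding up, n = 806.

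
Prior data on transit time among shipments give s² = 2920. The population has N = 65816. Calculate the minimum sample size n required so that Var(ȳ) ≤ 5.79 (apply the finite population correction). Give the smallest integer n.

501

Without fpc, n₀ = s²/D = 2920/5.79 = 504.3178.
With fpc, (1 − n/N)·s²/n ≤ D requires n ≥ n₀/(1 + n₀/N) = 504.3178/(1 + 504.3178/65816) = 500.4828.
Rounding up, n = 501.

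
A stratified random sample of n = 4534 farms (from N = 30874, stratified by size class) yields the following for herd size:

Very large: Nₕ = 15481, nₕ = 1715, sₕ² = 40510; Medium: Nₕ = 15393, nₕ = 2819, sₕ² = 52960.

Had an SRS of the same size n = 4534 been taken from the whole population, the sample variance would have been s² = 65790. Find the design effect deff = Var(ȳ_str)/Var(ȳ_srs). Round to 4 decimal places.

Var(ȳ_str) = Σ Wₕ²(1−fₕ)sₕ²/nₕ with Wₕ = Nₕ/30874:
  Very large: (15481/30874)²·(1−1715/15481)·40510/1715 = 5.2810356
  Medium: (15393/30874)²·(1−2819/15393)·52960/2819 = 3.8147302
  → Var(ȳ_str) = 9.0957658.
Var(ȳ_srs) = (1 − 4534/30874)·65790/4534 = 12.379447.
deff = 9.0957658 / 12.379447 = 0.7347.

0.7347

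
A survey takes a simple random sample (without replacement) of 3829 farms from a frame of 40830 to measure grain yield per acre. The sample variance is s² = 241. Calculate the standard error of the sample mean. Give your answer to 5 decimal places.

Under SRS without replacement, Var(ȳ) = (1 − f)·s²/n with f = n/N = 3829/40830 = 0.09377908.
Var(ȳ) = (1 − 0.09377908)·241/3829 = 0.90622092·0.062940716 = 0.057038193.
SE(ȳ) = √(0.057038193) = 0.23883.

0.23883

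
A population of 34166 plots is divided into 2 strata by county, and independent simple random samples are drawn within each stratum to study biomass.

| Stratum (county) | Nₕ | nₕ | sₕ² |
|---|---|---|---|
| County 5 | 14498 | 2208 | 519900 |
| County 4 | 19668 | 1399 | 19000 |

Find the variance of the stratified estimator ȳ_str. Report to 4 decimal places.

Var(ȳ_str) = Σₕ Wₕ²(1 − fₕ)sₕ²/nₕ with Wₕ = Nₕ/N, N = 34166.
County 5: Wₕ = 0.42433999; term = 0.42433999²·(1 − 0.15229687)·519900/2208 = 35.94119.
County 4: Wₕ = 0.57566001; term = 0.57566001²·(1 − 0.07113077)·19000/1399 = 4.1804457.
Sum = 40.121636.

40.1216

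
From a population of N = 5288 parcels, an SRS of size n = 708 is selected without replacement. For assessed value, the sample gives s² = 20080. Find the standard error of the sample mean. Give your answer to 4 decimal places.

4.9562

Under SRS without replacement, Var(ȳ) = (1 − f)·s²/n with f = n/N = 708/5288 = 0.13388805.
Var(ȳ) = (1 − 0.13388805)·20080/708 = 0.86611195·28.361582 = 24.564305.
SE(ȳ) = √(24.564305) = 4.9562.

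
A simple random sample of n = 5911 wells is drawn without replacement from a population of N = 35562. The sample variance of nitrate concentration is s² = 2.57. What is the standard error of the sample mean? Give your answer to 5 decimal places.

Under SRS without replacement, Var(ȳ) = (1 − f)·s²/n with f = n/N = 5911/35562 = 0.16621675.
Var(ȳ) = (1 − 0.16621675)·2.57/5911 = 0.83378325·4.3478261 × 10^-4 = 3.6251446 × 10^-4.
SE(ȳ) = √(3.6251446 × 10^-4) = 0.01904.

0.01904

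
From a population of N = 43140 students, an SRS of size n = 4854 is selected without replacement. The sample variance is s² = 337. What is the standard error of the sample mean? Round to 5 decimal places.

Under SRS without replacement, Var(ȳ) = (1 − f)·s²/n with f = n/N = 4854/43140 = 0.11251739.
Var(ȳ) = (1 − 0.11251739)·337/4854 = 0.88748261·0.069427276 = 0.061615501.
SE(ȳ) = √(0.061615501) = 0.24822.

0.24822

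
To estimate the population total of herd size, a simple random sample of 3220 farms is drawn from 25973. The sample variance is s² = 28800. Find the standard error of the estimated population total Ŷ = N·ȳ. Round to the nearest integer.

Var(Ŷ) = N²·Var(ȳ) = N²·(1 − n/N)·s²/n.
f = 3220/25973 = 0.12397490; Var(ȳ) = 0.87602510·28800/3220 = 7.8352556.
Var(Ŷ) = 25973² · 7.8352556 = 5.2856378 × 10^9.
SE(Ŷ) = √(5.2856378 × 10^9) = 72702.

72702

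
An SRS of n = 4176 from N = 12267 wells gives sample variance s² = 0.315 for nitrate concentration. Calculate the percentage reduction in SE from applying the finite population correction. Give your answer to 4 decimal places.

18.7858

f = n/N = 4176/12267 = 0.34042553.
SE_no-fpc = √(s²/n) = 0.0086851042; SE_fpc = √((1−f)s²/n) = 0.007053537.
Ratio = √(1−f) = 0.81214190. Reduction = 100·(1 − 0.81214190) = 18.7858%.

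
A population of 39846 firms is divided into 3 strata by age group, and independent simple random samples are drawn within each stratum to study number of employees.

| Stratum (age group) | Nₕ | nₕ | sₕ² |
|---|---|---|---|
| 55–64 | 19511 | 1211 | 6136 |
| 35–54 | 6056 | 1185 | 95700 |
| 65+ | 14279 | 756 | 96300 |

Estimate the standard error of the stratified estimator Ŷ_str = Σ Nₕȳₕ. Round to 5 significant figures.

169670

Var(Ŷ_str) = Σₕ Nₕ²(1 − fₕ)sₕ²/nₕ.
55–64: 19511²·(1 − 1211/19511)·6136/1211 = 1.8091385 × 10^9.
35–54: 6056²·(1 − 1185/6056)·95700/1185 = 2.3823062 × 10^9.
65+: 14279²·(1 − 756/14279)·96300/756 = 2.4596614 × 10^10.
Sum = 2.8788059 × 10^10.
SE = √(2.8788059 × 10^10) = 169670.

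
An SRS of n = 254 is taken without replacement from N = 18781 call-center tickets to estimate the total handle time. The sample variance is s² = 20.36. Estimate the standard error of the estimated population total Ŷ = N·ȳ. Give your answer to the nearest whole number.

5281

Var(Ŷ) = N²·Var(ȳ) = N²·(1 − n/N)·s²/n.
f = 254/18781 = 0.01352431; Var(ȳ) = 0.98647569·20.36/254 = 0.079073406.
Var(Ŷ) = 18781² · 0.079073406 = 2.7891243 × 10^7.
SE(Ŷ) = √(2.7891243 × 10^7) = 5281.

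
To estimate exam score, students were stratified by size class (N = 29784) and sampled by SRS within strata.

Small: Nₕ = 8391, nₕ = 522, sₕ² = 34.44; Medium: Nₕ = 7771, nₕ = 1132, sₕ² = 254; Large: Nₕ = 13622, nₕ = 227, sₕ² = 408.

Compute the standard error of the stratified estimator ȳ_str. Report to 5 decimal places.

0.62263

Var(ȳ_str) = Σₕ Wₕ²(1 − fₕ)sₕ²/nₕ with Wₕ = Nₕ/N, N = 29784.
Small: Wₕ = 0.28172844; term = 0.28172844²·(1 − 0.06220951)·34.44/522 = 0.0049108861.
Medium: Wₕ = 0.26091190; term = 0.26091190²·(1 − 0.14566980)·254/1132 = 0.013049709.
Large: Wₕ = 0.45735966; term = 0.45735966²·(1 − 0.01666422)·408/227 = 0.36970205.
Sum = 0.38766265.
SE = √(0.38766265) = 0.62263.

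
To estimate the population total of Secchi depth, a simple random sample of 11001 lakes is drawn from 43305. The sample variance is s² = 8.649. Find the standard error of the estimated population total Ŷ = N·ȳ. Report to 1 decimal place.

1048.7

Var(Ŷ) = N²·Var(ȳ) = N²·(1 − n/N)·s²/n.
f = 11001/43305 = 0.25403533; Var(ȳ) = 0.74596467·8.649/11001 = 5.8647836 × 10^-4.
Var(Ŷ) = 43305² · (5.8647836 × 10^-4) = 1.0998364 × 10^6.
SE(Ŷ) = √(1.0998364 × 10^6) = 1048.7.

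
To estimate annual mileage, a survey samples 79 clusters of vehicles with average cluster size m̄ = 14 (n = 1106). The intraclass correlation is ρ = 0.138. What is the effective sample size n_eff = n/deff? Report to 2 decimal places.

deff = 1 + (14 − 1)·0.138 = 1 + 1.794 = 2.794.
n_eff = 1106 / 2.794 = 395.85.

395.85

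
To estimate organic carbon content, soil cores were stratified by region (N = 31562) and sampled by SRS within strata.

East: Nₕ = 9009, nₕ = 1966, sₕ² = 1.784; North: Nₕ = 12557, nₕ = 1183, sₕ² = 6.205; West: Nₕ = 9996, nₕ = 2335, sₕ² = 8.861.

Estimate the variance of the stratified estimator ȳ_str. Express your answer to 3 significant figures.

0.00110

Var(ȳ_str) = Σₕ Wₕ²(1 − fₕ)sₕ²/nₕ with Wₕ = Nₕ/N, N = 31562.
East: Wₕ = 0.28543819; term = 0.28543819²·(1 − 0.21822622)·1.784/1966 = 5.7798502 × 10^-5.
North: Wₕ = 0.39785185; term = 0.39785185²·(1 − 0.09421040)·6.205/1183 = 7.5201608 × 10^-4.
West: Wₕ = 0.31670997; term = 0.31670997²·(1 − 0.23359344)·8.861/2335 = 2.9172828 × 10^-4.
Sum = 0.0011015429.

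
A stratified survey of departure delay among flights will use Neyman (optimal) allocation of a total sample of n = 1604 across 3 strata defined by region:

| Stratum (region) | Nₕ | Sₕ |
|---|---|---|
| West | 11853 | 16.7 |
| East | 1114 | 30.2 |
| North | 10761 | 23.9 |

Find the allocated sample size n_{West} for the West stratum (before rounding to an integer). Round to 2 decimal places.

649.59

Neyman allocation: nₕ = n·NₕSₕ / Σⱼ NⱼSⱼ.
Σ NⱼSⱼ = 11853·16.7 + 1114·30.2 + 10761·23.9 = 488775.8.
n_{West} = 1604·11853·16.7 / 488775.8 = 649.59.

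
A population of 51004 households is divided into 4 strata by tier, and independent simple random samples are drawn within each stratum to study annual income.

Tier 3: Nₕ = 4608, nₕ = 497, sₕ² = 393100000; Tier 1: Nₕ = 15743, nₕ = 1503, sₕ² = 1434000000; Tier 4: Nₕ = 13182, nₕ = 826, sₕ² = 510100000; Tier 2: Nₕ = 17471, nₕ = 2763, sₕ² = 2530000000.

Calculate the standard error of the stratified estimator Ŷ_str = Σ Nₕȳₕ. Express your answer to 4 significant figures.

2.376 × 10^7

Var(Ŷ_str) = Σₕ Nₕ²(1 − fₕ)sₕ²/nₕ.
Tier 3: 4608²·(1 − 497/4608)·393100000/497 = 1.498327 × 10^13.
Tier 1: 15743²·(1 − 1503/15743)·1434000000/1503 = 2.1388861 × 10^14.
Tier 4: 13182²·(1 − 826/13182)·510100000/826 = 1.0058529 × 10^14.
Tier 2: 17471²·(1 − 2763/17471)·2530000000/2763 = 2.3529409 × 10^14.
Sum = 5.6475126 × 10^14.
SE = √(5.6475126 × 10^14) = 2.376 × 10^7.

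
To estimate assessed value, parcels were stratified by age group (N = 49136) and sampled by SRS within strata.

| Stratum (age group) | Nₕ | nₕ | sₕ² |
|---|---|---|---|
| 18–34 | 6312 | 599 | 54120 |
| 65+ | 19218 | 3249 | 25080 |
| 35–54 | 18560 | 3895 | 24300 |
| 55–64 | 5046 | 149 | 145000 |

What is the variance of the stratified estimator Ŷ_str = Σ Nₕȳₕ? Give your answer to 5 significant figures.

3.1372 × 10^10

Var(Ŷ_str) = Σₕ Nₕ²(1 − fₕ)sₕ²/nₕ.
18–34: 6312²·(1 − 599/6312)·54120/599 = 3.2580833 × 10^9.
65+: 19218²·(1 − 3249/19218)·25080/3249 = 2.3689927 × 10^9.
35–54: 18560²·(1 − 3895/18560)·24300/3895 = 1.6980828 × 10^9.
55–64: 5046²·(1 − 149/5046)·145000/149 = 2.4046899 × 10^10.
Sum = 3.1372058 × 10^10.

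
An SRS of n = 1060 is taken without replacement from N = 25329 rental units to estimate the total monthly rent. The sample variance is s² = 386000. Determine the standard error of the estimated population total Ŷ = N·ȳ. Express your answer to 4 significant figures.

Var(Ŷ) = N²·Var(ȳ) = N²·(1 − n/N)·s²/n.
f = 1060/25329 = 0.04184926; Var(ȳ) = 0.95815074·386000/1060 = 348.91149.
Var(Ŷ) = 25329² · 348.91149 = 2.2384704 × 10^11.
SE(Ŷ) = √(2.2384704 × 10^11) = 473100.

473100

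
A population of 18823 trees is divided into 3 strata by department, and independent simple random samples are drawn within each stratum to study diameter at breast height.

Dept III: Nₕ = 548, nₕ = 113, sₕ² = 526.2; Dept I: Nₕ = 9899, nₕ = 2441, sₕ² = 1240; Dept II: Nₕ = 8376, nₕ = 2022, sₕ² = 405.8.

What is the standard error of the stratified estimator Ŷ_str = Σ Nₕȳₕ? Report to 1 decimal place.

7021.0

Var(Ŷ_str) = Σₕ Nₕ²(1 − fₕ)sₕ²/nₕ.
Dept III: 548²·(1 − 113/548)·526.2/113 = 1.1100492 × 10^6.
Dept I: 9899²·(1 − 2441/9899)·1240/2441 = 3.7503138 × 10^7.
Dept II: 8376²·(1 − 2022/8376)·405.8/2022 = 1.068107 × 10^7.
Sum = 4.9294257 × 10^7.
SE = √(4.9294257 × 10^7) = 7021.0.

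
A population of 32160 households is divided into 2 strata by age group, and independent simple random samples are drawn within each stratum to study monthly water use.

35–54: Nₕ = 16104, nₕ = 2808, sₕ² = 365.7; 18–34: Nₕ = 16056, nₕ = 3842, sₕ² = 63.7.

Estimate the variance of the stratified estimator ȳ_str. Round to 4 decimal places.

Var(ȳ_str) = Σₕ Wₕ²(1 − fₕ)sₕ²/nₕ with Wₕ = Nₕ/N, N = 32160.
35–54: Wₕ = 0.50074627; term = 0.50074627²·(1 − 0.17436662)·365.7/2808 = 0.026961903.
18–34: Wₕ = 0.49925373; term = 0.49925373²·(1 − 0.23928749)·63.7/3842 = 0.0031437302.
Sum = 0.030105633.

0.0301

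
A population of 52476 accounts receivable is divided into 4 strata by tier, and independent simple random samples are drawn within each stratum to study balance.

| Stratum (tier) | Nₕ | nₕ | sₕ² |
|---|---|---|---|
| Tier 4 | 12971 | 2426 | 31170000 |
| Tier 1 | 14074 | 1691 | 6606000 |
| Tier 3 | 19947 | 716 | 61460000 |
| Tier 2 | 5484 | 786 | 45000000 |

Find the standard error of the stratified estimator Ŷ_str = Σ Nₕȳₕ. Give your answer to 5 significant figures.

6.0697 × 10^6

Var(Ŷ_str) = Σₕ Nₕ²(1 − fₕ)sₕ²/nₕ.
Tier 4: 12971²·(1 − 2426/12971)·31170000/2426 = 1.7573815 × 10^12.
Tier 1: 14074²·(1 − 1691/14074)·6606000/1691 = 6.8082953 × 10^11.
Tier 3: 19947²·(1 − 716/19947)·61460000/716 = 3.2927517 × 10^13.
Tier 2: 5484²·(1 − 786/5484)·45000000/786 = 1.4750285 × 10^12.
Sum = 3.6840757 × 10^13.
SE = √(3.6840757 × 10^13) = 6.0697 × 10^6.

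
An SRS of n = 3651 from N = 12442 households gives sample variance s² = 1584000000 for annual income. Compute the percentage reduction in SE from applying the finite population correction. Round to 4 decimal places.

f = n/N = 3651/12442 = 0.29344157.
SE_no-fpc = √(s²/n) = 658.67575; SE_fpc = √((1−f)s²/n) = 553.66327.
Ratio = √(1−f) = 0.84057030. Reduction = 100·(1 − 0.84057030) = 15.9430%.

15.9430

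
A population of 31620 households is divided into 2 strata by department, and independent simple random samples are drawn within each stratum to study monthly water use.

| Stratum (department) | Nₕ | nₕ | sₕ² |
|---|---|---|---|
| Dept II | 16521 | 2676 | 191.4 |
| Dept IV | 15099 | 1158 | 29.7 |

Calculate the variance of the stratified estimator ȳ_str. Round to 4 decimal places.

Var(ȳ_str) = Σₕ Wₕ²(1 − fₕ)sₕ²/nₕ with Wₕ = Nₕ/N, N = 31620.
Dept II: Wₕ = 0.52248577; term = 0.52248577²·(1 − 0.16197567)·191.4/2676 = 0.016362942.
Dept IV: Wₕ = 0.47751423; term = 0.47751423²·(1 − 0.07669382)·29.7/1158 = 0.0053996582.
Sum = 0.0217626.

0.0218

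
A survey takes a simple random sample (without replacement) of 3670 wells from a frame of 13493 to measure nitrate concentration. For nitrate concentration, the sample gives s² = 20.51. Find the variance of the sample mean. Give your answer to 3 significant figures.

Under SRS without replacement, Var(ȳ) = (1 − f)·s²/n with f = n/N = 3670/13493 = 0.27199289.
Var(ȳ) = (1 − 0.27199289)·20.51/3670 = 0.72800711·0.0055885559 = 0.0040685084.

0.00407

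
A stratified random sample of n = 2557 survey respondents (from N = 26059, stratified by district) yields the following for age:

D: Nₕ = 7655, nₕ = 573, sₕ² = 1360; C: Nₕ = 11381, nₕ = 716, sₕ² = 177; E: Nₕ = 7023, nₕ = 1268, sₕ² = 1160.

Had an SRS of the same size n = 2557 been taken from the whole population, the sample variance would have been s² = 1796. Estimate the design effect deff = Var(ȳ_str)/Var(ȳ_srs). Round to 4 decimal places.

0.4548

Var(ȳ_str) = Σ Wₕ²(1−fₕ)sₕ²/nₕ with Wₕ = Nₕ/26059:
  D: (7655/26059)²·(1−573/7655)·1360/573 = 0.18948285
  C: (11381/26059)²·(1−716/11381)·177/716 = 0.044186137
  E: (7023/26059)²·(1−1268/7023)·1160/1268 = 0.054449167
  → Var(ȳ_str) = 0.28811815.
Var(ȳ_srs) = (1 − 2557/26059)·1796/2557 = 0.63346508.
deff = 0.28811815 / 0.63346508 = 0.4548.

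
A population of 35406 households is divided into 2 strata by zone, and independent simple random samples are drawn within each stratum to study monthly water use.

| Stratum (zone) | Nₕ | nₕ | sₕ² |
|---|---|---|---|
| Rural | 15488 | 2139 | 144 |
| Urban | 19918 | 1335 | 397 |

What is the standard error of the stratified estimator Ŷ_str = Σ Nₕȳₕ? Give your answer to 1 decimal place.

11135.0

Var(Ŷ_str) = Σₕ Nₕ²(1 − fₕ)sₕ²/nₕ.
Rural: 15488²·(1 − 2139/15488)·144/2139 = 1.3918607 × 10^7.
Urban: 19918²·(1 − 1335/19918)·397/1335 = 1.1007046 × 10^8.
Sum = 1.2398907 × 10^8.
SE = √(1.2398907 × 10^8) = 11135.0.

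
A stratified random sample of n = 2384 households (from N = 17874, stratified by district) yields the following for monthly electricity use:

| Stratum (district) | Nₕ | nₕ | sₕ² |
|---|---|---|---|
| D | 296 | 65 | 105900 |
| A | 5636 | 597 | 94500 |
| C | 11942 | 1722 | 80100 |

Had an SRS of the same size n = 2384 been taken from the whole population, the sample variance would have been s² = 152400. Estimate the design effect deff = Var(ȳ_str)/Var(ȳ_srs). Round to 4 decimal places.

Var(ȳ_str) = Σ Wₕ²(1−fₕ)sₕ²/nₕ with Wₕ = Nₕ/17874:
  D: (296/17874)²·(1−65/296)·105900/65 = 0.34869265
  A: (5636/17874)²·(1−597/5636)·94500/597 = 14.071141
  C: (11942/17874)²·(1−1722/11942)·80100/1722 = 17.769853
  → Var(ȳ_str) = 32.189687.
Var(ȳ_srs) = (1 − 2384/17874)·152400/2384 = 55.399823.
deff = 32.189687 / 55.399823 = 0.5810.

0.5810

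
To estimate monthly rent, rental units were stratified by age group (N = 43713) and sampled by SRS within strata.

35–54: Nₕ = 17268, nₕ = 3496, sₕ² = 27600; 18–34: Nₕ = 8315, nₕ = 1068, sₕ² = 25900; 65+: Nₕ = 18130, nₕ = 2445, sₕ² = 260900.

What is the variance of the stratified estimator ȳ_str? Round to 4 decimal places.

Var(ȳ_str) = Σₕ Wₕ²(1 − fₕ)sₕ²/nₕ with Wₕ = Nₕ/N, N = 43713.
35–54: Wₕ = 0.39503123; term = 0.39503123²·(1 − 0.20245541)·27600/3496 = 0.98255187.
18–34: Wₕ = 0.19021801; term = 0.19021801²·(1 − 0.12844257)·25900/1068 = 0.76476464.
65+: Wₕ = 0.41475076; term = 0.41475076²·(1 − 0.13485935)·260900/2445 = 15.880213.
Sum = 17.62753.

17.6275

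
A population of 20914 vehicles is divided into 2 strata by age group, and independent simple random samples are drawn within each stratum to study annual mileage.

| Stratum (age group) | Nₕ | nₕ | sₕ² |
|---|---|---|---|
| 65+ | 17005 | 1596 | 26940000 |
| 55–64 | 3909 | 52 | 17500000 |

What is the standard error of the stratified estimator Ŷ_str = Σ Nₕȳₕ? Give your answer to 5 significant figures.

Var(Ŷ_str) = Σₕ Nₕ²(1 − fₕ)sₕ²/nₕ.
65+: 17005²·(1 − 1596/17005)·26940000/1596 = 4.4229884 × 10^12.
55–64: 3909²·(1 − 52/3909)·17500000/52 = 5.0739948 × 10^12.
Sum = 9.4969832 × 10^12.
SE = √(9.4969832 × 10^12) = 3.0817 × 10^6.

3.0817 × 10^6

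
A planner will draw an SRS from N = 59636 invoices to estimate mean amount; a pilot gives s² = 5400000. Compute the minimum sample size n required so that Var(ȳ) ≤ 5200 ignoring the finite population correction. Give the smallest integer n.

1039

Without fpc, n₀ = s²/D = 5400000/5200 = 1038.4615.
Rounding up, n = 1039.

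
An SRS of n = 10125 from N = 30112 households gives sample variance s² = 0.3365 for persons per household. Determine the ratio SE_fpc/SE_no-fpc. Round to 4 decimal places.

0.8147

f = n/N = 10125/30112 = 0.33624469.
SE_no-fpc = √(s²/n) = 0.005764943; SE_fpc = √((1−f)s²/n) = 0.0046967671.
Ratio = √(1−f) = 0.81471180.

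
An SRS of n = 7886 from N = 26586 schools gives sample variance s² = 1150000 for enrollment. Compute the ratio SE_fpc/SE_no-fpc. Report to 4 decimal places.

0.8387

f = n/N = 7886/26586 = 0.29662228.
SE_no-fpc = √(s²/n) = 12.075929; SE_fpc = √((1−f)s²/n) = 10.127793.
Ratio = √(1−f) = 0.83867617.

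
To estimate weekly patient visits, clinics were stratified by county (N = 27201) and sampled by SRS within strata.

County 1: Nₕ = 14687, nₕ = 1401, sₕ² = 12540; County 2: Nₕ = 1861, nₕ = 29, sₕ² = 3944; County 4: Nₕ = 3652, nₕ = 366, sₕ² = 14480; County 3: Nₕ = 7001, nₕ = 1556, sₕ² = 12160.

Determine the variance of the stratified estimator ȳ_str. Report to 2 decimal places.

Var(ȳ_str) = Σₕ Wₕ²(1 − fₕ)sₕ²/nₕ with Wₕ = Nₕ/N, N = 27201.
County 1: Wₕ = 0.53994338; term = 0.53994338²·(1 − 0.09539048)·12540/1401 = 2.3605707.
County 2: Wₕ = 0.06841660; term = 0.06841660²·(1 − 0.01558302)·3944/29 = 0.62667304.
County 4: Wₕ = 0.13425977; term = 0.13425977²·(1 − 0.10021906)·14480/366 = 0.6416764.
County 3: Wₕ = 0.25738024; term = 0.25738024²·(1 − 0.22225396)·12160/1556 = 0.40263563.
Sum = 4.0315558.

4.03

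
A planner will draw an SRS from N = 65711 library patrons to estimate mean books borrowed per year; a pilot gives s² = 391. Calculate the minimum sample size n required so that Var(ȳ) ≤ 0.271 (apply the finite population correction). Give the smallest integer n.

1412

Without fpc, n₀ = s²/D = 391/0.271 = 1442.8044.
With fpc, (1 − n/N)·s²/n ≤ D requires n ≥ n₀/(1 + n₀/N) = 1442.8044/(1 + 1442.8044/65711) = 1411.8056.
Rounding up, n = 1412.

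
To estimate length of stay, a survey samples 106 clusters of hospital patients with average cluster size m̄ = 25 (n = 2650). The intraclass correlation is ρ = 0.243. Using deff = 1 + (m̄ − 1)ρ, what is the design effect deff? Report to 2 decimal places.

deff = 1 + (25 − 1)·0.243 = 1 + 5.832 = 6.832.

6.83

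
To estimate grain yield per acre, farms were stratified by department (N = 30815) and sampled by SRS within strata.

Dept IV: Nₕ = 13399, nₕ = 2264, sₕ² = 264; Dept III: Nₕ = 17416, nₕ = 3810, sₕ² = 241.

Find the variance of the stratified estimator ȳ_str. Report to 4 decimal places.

Var(ȳ_str) = Σₕ Wₕ²(1 − fₕ)sₕ²/nₕ with Wₕ = Nₕ/N, N = 30815.
Dept IV: Wₕ = 0.43482070; term = 0.43482070²·(1 − 0.16896783)·264/2264 = 0.0183217.
Dept III: Wₕ = 0.56517930; term = 0.56517930²·(1 − 0.21876435)·241/3810 = 0.015785073.
Sum = 0.034106773.

0.0341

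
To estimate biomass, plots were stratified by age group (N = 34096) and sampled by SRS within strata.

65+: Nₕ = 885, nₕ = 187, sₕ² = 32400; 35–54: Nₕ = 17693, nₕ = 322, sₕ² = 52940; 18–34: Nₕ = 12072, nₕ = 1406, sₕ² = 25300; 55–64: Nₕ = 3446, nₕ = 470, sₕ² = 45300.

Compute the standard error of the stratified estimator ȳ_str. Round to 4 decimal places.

6.8118

Var(ȳ_str) = Σₕ Wₕ²(1 − fₕ)sₕ²/nₕ with Wₕ = Nₕ/N, N = 34096.
65+: Wₕ = 0.02595612; term = 0.02595612²·(1 − 0.21129944)·32400/187 = 0.092065143.
35–54: Wₕ = 0.51891718; term = 0.51891718²·(1 − 0.01819929)·52940/322 = 43.465782.
18–34: Wₕ = 0.35405913; term = 0.35405913²·(1 − 0.11646786)·25300/1406 = 1.9930085.
55–64: Wₕ = 0.10106757; term = 0.10106757²·(1 − 0.13639002)·45300/470 = 0.85024029.
Sum = 46.401096.
SE = √(46.401096) = 6.8118.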